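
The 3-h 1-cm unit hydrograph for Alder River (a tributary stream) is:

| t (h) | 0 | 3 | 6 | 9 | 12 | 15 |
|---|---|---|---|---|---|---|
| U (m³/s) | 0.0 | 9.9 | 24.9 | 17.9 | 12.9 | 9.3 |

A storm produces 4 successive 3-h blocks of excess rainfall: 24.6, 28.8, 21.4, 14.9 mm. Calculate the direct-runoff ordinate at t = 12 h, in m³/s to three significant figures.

Q ≈ 151 m³/s

By discrete convolution, Q_j = Σ (P_i / 10 mm) · U_{j−i}.
At t = 12 h (j=4): Q = (24.6/10)·12.9 + (28.8/10)·17.9 + (21.4/10)·24.9 + (14.9/10)·9.9 = 151 m³/s.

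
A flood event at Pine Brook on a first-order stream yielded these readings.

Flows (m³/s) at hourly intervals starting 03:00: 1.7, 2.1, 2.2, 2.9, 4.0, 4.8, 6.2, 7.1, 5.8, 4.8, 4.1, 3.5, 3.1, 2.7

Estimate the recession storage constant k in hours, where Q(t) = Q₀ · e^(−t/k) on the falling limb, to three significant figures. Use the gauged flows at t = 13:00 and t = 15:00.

k ≈ 7.15 h

On the falling limb, Q drops from 4.1 to 3.1 m³/s between t = 13:00 and t = 15:00 (Δt = 2 h).
k = −Δt / ln(Q₂/Q₁) = −2 / ln(3.1/4.1) = 7.15 h.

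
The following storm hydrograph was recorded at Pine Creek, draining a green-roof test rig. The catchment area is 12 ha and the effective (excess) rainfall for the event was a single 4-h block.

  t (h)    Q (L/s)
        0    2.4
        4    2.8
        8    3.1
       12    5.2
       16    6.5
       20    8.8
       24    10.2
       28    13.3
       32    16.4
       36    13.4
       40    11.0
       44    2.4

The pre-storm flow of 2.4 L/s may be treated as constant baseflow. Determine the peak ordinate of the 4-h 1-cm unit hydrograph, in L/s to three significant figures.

U_p ≈ 17.5 L/s

Direct runoff: 0.0, 0.4, 0.7, 2.8, 4.1, 6.4, 7.8, 10.9, 14.0, 11.0, 8.6, 0.0 L/s; ΣQ_DR = 66.70 L/s, peak = 14.0 L/s.
Runoff depth d = ΣQ_DR·Δt / A = 66.70 × 14400 / (12 ha) = 8.004 mm.
The 1-cm UH is the DRH scaled by (10 mm)/d, so U_p = 14.0 × 10/8.004 = 17.5 L/s.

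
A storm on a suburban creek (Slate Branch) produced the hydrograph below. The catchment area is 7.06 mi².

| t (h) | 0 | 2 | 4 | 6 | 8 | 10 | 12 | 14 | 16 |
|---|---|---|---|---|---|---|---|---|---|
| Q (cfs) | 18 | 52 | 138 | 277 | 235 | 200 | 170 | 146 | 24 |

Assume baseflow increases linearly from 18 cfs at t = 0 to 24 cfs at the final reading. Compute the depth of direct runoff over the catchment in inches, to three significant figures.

d ≈ 0.470 in

Direct runoff: 0.00, 33.25, 118.50, 256.75, 214.00, 178.25, 147.50, 122.75, 0.00 cfs; ΣQ_DR = 1071 cfs.
V = ΣQ_DR · Δt = 1071 × 7200 s = 7.711 × 10^6 ft³.
Over A = 7.06 mi², depth = V / A = 0.470 in.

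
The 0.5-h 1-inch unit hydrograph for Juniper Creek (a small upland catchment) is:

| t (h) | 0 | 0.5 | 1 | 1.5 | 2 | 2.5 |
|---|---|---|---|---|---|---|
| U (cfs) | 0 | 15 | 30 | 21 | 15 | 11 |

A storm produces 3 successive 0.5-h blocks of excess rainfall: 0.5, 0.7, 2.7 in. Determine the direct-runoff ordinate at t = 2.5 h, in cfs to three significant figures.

By discrete convolution, Q_j = Σ (P_i / 1 in) · U_{j−i}.
At t = 2.5 h (j=5): Q = (0.5/1)·11 + (0.7/1)·15 + (2.7/1)·21 = 72.7 cfs.

Q ≈ 72.7 cfs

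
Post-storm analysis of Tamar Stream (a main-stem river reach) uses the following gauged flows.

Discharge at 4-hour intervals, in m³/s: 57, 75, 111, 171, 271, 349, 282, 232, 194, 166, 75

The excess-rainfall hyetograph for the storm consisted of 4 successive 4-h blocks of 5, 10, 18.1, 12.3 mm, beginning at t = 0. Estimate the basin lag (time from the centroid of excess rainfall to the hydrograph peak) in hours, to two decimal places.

Centroid of excess rainfall: t_c = Σ P_i·t̄_i / ΣP_i = 9.3216 h (block centres at 2, 6, 10, 14 h).
Hydrograph peak occurs at t = 20 h, so basin lag t_L = 20 − 9.3216 = 10.68 h.

t_L ≈ 10.68 h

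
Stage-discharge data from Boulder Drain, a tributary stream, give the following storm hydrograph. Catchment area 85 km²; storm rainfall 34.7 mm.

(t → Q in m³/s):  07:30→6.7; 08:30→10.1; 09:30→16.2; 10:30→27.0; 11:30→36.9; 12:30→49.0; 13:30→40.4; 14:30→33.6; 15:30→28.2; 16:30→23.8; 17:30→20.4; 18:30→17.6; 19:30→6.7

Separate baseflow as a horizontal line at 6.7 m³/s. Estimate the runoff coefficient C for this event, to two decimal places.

ΣQ_DR = 229.5 m³/s; V = ΣQ_DR·Δt = 8.262 × 10^5 m³.
Runoff depth d = V / A = 9.720 mm.
C = d / P = 9.720 / 34.7 = 0.28.

C ≈ 0.28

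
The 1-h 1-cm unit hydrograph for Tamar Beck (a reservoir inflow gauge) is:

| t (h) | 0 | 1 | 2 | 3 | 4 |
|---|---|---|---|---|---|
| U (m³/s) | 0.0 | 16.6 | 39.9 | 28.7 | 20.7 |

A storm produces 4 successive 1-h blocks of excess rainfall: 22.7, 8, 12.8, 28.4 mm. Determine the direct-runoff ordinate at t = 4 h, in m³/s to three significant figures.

By discrete convolution, Q_j = Σ (P_i / 10 mm) · U_{j−i}.
At t = 4 h (j=4): Q = (22.7/10)·20.7 + (8/10)·28.7 + (12.8/10)·39.9 + (28.4/10)·16.6 = 168 m³/s.

Q ≈ 168 m³/s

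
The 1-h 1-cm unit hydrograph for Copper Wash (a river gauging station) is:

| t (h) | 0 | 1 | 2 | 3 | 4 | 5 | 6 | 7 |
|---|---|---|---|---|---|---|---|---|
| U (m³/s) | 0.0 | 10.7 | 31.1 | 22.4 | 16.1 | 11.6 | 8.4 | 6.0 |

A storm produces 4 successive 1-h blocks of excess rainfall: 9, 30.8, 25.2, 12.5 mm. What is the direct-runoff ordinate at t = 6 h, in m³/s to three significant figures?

By discrete convolution, Q_j = Σ (P_i / 10 mm) · U_{j−i}.
At t = 6 h (j=6): Q = (9/10)·8.4 + (30.8/10)·11.6 + (25.2/10)·16.1 + (12.5/10)·22.4 = 112 m³/s.

Q ≈ 112 m³/s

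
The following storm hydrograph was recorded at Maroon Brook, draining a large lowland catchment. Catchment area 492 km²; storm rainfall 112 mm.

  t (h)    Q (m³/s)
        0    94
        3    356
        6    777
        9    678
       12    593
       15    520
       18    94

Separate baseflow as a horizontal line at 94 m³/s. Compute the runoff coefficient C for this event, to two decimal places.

ΣQ_DR = 2454 m³/s; V = ΣQ_DR·Δt = 2.650 × 10^7 m³.
Runoff depth d = V / A = 53.87 mm.
C = d / P = 53.87 / 112 = 0.48.

C ≈ 0.48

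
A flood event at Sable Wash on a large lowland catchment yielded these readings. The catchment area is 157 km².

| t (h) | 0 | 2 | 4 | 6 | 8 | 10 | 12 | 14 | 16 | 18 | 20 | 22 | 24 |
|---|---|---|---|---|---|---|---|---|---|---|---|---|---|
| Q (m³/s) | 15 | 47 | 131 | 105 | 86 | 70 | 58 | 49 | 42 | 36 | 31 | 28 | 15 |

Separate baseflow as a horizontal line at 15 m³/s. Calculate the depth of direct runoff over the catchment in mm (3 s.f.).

d ≈ 23.8 mm

Direct runoff: 0.0, 32.0, 116.0, 90.0, 71.0, 55.0, 43.0, 34.0, 27.0, 21.0, 16.0, 13.0, 0.0 m³/s; ΣQ_DR = 518.0 m³/s.
V = ΣQ_DR · Δt = 518.0 × 7200 s = 3.730 × 10^6 m³.
Over A = 157 km², depth = V / A = 23.8 mm.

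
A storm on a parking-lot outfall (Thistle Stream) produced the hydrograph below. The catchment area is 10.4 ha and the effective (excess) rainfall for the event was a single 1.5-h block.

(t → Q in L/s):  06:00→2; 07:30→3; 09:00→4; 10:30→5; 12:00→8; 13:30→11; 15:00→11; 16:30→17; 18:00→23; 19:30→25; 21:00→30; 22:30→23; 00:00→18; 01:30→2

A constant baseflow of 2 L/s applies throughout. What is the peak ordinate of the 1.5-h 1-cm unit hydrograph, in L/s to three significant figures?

Direct runoff: 0.0, 1.0, 2.0, 3.0, 6.0, 9.0, 9.0, 15.0, 21.0, 23.0, 28.0, 21.0, 16.0, 0.0 L/s; ΣQ_DR = 154.0 L/s, peak = 28.0 L/s.
Runoff depth d = ΣQ_DR·Δt / A = 154.0 × 5400 / (10.4 ha) = 7.996 mm.
The 1-cm UH is the DRH scaled by (10 mm)/d, so U_p = 28.0 × 10/7.996 = 35.0 L/s.

U_p ≈ 35.0 L/s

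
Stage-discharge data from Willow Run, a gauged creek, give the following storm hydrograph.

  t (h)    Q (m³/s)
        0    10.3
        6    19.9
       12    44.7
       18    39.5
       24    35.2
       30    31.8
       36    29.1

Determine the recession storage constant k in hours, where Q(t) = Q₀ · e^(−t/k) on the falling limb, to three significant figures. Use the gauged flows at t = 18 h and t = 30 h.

On the falling limb, Q drops from 39.5 to 31.8 m³/s between t = 18 h and t = 30 h (Δt = 12 h).
k = −Δt / ln(Q₂/Q₁) = −12 / ln(31.8/39.5) = 55.3 h.

k ≈ 55.3 h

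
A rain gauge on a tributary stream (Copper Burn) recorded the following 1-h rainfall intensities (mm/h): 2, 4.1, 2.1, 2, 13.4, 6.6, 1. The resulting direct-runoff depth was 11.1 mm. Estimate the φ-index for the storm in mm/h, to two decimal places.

φ ≈ 4.45 mm/h

Only the 2 blocks with intensity above φ contribute runoff: 13.4, 6.6 mm/h.
Σ(I−φ)·Δt = d  ⇒  (13.4+6.6 − 2φ)·1 = 11.1
φ = (20.00 − 11.1/1) / 2 = 4.45 mm/h.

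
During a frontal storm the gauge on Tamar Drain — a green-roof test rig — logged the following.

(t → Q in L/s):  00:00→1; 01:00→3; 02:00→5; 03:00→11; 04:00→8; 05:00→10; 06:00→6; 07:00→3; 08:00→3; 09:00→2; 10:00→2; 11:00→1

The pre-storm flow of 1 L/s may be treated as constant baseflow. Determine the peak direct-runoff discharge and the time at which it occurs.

Q_p = 10.0 L/s at t = 03:00

Subtracting baseflow gives direct-runoff ordinates: 0.0, 2.0, 4.0, 10.0, 7.0, 9.0, 5.0, 2.0, 2.0, 1.0, 1.0, 0.0 L/s.
The maximum is 10.0 L/s, occurring at the reading for t = 03:00.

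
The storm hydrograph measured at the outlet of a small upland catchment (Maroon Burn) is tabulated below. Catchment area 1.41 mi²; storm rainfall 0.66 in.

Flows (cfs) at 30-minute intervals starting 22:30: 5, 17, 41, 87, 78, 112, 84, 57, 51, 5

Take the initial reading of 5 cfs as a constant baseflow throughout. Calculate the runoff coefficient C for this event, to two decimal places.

ΣQ_DR = 487.0 cfs; V = ΣQ_DR·Δt = 8.766 × 10^5 ft³.
Runoff depth d = V / A = 0.2676 in.
C = d / P = 0.2676 / 0.66 = 0.41.

C ≈ 0.41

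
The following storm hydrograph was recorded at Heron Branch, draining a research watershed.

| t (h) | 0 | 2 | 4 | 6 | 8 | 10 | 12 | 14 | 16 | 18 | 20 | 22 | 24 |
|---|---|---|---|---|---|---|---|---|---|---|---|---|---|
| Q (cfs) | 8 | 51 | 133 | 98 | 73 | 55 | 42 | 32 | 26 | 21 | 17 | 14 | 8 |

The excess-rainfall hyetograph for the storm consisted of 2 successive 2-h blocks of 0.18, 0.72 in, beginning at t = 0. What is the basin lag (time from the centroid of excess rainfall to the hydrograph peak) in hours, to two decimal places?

t_L ≈ 1.40 h

Centroid of excess rainfall: t_c = Σ P_i·t̄_i / ΣP_i = 2.6000 h (block centres at 1, 3 h).
Hydrograph peak occurs at t = 4 h, so basin lag t_L = 4 − 2.6000 = 1.40 h.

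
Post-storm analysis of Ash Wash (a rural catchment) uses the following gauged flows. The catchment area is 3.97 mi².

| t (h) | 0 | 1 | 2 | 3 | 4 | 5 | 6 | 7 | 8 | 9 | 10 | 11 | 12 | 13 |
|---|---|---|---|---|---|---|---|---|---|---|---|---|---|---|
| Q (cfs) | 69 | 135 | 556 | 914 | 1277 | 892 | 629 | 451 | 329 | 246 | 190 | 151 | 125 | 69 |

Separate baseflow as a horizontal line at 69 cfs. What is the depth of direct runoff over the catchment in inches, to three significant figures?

Direct runoff: 0.0, 66.0, 487.0, 845.0, 1208.0, 823.0, 560.0, 382.0, 260.0, 177.0, 121.0, 82.0, 56.0, 0.0 cfs; ΣQ_DR = 5067 cfs.
V = ΣQ_DR · Δt = 5067 × 3600 s = 1.824 × 10^7 ft³.
Over A = 3.97 mi², depth = V / A = 1.98 in.

d ≈ 1.98 in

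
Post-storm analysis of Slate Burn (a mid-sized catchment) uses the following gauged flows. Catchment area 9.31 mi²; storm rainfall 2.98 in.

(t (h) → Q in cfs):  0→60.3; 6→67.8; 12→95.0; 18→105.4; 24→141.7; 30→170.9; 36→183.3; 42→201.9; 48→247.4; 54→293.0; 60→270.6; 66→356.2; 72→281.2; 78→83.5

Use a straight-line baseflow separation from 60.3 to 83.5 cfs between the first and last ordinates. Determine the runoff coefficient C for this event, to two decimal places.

C ≈ 0.52

ΣQ_DR = 1552 cfs; V = ΣQ_DR·Δt = 3.351 × 10^7 ft³.
Runoff depth d = V / A = 1.550 in.
C = d / P = 1.550 / 2.98 = 0.52.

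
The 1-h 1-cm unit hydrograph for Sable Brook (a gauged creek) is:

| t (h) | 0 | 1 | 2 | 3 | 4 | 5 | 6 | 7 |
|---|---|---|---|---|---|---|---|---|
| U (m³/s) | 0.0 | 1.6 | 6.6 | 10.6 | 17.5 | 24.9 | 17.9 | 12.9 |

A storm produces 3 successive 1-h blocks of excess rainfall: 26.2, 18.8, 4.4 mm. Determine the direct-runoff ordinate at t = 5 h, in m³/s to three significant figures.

Q ≈ 103 m³/s

By discrete convolution, Q_j = Σ (P_i / 10 mm) · U_{j−i}.
At t = 5 h (j=5): Q = (26.2/10)·24.9 + (18.8/10)·17.5 + (4.4/10)·10.6 = 103 m³/s.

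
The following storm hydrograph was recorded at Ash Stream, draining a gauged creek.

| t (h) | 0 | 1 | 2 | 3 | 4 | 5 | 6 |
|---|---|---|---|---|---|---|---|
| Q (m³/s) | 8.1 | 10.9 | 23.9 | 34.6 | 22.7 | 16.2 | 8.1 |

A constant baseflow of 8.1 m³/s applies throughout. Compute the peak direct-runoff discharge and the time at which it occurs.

Q_p = 26.5 m³/s at t = 3 h

Subtracting baseflow gives direct-runoff ordinates: 0.0, 2.8, 15.8, 26.5, 14.6, 8.1, 0.0 m³/s.
The maximum is 26.5 m³/s, occurring at the reading for t = 3 h.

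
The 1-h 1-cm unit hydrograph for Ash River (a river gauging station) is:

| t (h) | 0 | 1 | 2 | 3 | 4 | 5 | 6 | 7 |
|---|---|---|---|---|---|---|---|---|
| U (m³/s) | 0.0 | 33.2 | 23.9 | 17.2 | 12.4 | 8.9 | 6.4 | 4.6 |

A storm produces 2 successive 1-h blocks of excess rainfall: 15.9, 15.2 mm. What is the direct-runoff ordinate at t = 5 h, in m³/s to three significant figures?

Q ≈ 33.0 m³/s

By discrete convolution, Q_j = Σ (P_i / 10 mm) · U_{j−i}.
At t = 5 h (j=5): Q = (15.9/10)·8.9 + (15.2/10)·12.4 = 33.0 m³/s.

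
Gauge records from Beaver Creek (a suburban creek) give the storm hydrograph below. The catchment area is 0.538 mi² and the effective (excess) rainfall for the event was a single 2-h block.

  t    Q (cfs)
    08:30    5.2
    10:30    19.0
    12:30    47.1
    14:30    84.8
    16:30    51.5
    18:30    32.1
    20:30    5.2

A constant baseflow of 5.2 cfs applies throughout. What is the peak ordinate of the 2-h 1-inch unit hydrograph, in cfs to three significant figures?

Direct runoff: 0.0, 13.8, 41.9, 79.6, 46.3, 26.9, 0.0 cfs; ΣQ_DR = 208.5 cfs, peak = 79.6 cfs.
Runoff depth d = ΣQ_DR·Δt / A = 208.5 × 7200 / (0.538 mi²) = 1.201 in.
The 1-inch UH is the DRH scaled by (1 in)/d, so U_p = 79.6 × 1/1.201 = 66.3 cfs.

U_p ≈ 66.3 cfs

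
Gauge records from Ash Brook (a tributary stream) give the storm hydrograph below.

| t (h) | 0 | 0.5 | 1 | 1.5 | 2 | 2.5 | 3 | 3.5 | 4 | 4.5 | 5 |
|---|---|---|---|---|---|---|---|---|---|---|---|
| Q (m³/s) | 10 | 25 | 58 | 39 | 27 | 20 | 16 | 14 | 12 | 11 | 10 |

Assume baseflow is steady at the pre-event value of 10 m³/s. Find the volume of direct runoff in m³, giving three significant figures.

V ≈ 2.38 × 10^5 m³

Direct-runoff ordinates (Q − Q_b): 0.0, 15.0, 48.0, 29.0, 17.0, 10.0, 6.0, 4.0, 2.0, 1.0, 0.0 m³/s.
ΣQ_DR = 132.0 m³/s.
With Δt = 0.5 h = 1800 s, V = ΣQ_DR · Δt = 132.0 × 1800 = 2.38 × 10^5 m³.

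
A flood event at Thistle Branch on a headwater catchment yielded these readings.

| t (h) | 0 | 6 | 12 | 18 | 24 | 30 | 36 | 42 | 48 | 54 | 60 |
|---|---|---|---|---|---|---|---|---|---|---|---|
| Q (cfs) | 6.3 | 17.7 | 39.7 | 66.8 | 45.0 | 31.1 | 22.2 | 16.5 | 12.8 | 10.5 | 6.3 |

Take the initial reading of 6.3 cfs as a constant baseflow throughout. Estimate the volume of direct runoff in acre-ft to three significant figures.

Direct-runoff ordinates (Q − Q_b): 0.0, 11.4, 33.4, 60.5, 38.7, 24.8, 15.9, 10.2, 6.5, 4.2, 0.0 cfs.
ΣQ_DR = 205.6 cfs.
With Δt = 6 h = 21600 s, V = ΣQ_DR · Δt = 205.6 × 21600 = 4.44 × 10^6 ft³ = 102 acre-ft.

V ≈ 102 acre-ft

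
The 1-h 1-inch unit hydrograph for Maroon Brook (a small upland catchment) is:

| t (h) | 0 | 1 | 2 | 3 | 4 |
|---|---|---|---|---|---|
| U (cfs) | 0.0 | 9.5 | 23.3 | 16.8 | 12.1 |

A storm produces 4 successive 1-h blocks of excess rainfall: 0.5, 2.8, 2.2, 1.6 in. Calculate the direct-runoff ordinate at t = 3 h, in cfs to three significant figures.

Q ≈ 94.5 cfs

By discrete convolution, Q_j = Σ (P_i / 1 in) · U_{j−i}.
At t = 3 h (j=3): Q = (0.5/1)·16.8 + (2.8/1)·23.3 + (2.2/1)·9.5 + (1.6/1)·0.0 = 94.5 cfs.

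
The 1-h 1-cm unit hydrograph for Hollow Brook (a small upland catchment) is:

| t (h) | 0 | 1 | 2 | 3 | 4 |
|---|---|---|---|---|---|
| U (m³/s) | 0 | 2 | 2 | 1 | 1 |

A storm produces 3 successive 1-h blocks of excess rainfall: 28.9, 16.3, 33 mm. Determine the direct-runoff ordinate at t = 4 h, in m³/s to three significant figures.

By discrete convolution, Q_j = Σ (P_i / 10 mm) · U_{j−i}.
At t = 4 h (j=4): Q = (28.9/10)·1 + (16.3/10)·1 + (33/10)·2 = 11.1 m³/s.

Q ≈ 11.1 m³/s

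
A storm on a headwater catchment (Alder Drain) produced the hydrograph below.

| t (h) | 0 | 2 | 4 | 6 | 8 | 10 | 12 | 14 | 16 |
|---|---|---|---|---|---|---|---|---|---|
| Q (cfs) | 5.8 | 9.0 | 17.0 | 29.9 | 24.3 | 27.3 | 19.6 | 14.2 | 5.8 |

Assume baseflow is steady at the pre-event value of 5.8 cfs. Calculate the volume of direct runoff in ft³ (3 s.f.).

V ≈ 7.25 × 10^5 ft³

Direct-runoff ordinates (Q − Q_b): 0.0, 3.2, 11.2, 24.1, 18.5, 21.5, 13.8, 8.4, 0.0 cfs.
ΣQ_DR = 100.7 cfs.
With Δt = 2 h = 7200 s, V = ΣQ_DR · Δt = 100.7 × 7200 = 7.25 × 10^5 ft³.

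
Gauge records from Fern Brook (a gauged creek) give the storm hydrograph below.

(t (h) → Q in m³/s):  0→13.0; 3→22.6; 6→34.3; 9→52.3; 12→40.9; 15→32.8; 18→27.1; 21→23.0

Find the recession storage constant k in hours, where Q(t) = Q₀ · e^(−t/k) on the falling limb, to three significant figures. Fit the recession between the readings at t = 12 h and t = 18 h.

On the falling limb, Q drops from 40.9 to 27.1 m³/s between t = 12 h and t = 18 h (Δt = 6 h).
k = −Δt / ln(Q₂/Q₁) = −6 / ln(27.1/40.9) = 14.6 h.

k ≈ 14.6 h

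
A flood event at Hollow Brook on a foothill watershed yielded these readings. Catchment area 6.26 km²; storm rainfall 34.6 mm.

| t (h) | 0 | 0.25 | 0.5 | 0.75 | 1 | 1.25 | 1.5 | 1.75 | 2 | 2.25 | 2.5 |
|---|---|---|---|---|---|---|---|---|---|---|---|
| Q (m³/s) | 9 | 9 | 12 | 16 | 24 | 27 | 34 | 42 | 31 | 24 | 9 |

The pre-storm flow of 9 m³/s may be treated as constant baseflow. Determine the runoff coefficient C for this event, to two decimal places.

C ≈ 0.57

ΣQ_DR = 138.0 m³/s; V = ΣQ_DR·Δt = 1.242 × 10^5 m³.
Runoff depth d = V / A = 19.84 mm.
C = d / P = 19.84 / 34.6 = 0.57.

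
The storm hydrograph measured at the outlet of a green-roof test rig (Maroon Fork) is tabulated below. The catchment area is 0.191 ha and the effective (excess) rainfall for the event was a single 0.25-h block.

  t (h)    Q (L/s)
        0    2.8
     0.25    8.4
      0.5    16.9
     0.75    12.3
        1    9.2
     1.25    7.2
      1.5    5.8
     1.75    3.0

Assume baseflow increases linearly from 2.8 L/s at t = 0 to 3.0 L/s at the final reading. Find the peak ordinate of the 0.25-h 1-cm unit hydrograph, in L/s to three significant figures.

Direct runoff: 0.00, 5.57, 14.04, 9.41, 6.29, 4.26, 2.83, 0.00 L/s; ΣQ_DR = 42.40 L/s, peak = 14.04 L/s.
Runoff depth d = ΣQ_DR·Δt / A = 42.40 × 900 / (0.191 ha) = 19.98 mm.
The 1-cm UH is the DRH scaled by (10 mm)/d, so U_p = 14.04 × 10/19.98 = 7.03 L/s.

U_p ≈ 7.03 L/s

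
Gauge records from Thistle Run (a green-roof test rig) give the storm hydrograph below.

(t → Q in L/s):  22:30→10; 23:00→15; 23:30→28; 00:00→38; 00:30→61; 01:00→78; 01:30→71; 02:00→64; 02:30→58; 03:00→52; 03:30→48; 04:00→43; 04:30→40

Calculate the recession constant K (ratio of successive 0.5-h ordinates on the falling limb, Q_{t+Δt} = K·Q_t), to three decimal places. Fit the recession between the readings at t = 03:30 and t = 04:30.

Using the recession-limb readings at t = 03:30 and t = 04:30: Q falls from 48 to 40 L/s over 2 intervals.
K = (Q₂/Q₁)^(1/2) = (40/48)^(1/2) = 0.913.

K ≈ 0.913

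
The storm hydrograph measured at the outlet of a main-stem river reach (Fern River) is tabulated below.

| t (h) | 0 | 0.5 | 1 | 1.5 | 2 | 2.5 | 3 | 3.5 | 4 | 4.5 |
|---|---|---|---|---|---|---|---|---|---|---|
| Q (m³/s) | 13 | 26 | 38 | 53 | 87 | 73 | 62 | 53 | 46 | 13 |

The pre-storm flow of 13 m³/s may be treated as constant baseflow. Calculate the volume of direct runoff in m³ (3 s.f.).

V ≈ 6.01 × 10^5 m³

Direct-runoff ordinates (Q − Q_b): 0.0, 13.0, 25.0, 40.0, 74.0, 60.0, 49.0, 40.0, 33.0, 0.0 m³/s.
ΣQ_DR = 334.0 m³/s.
With Δt = 0.5 h = 1800 s, V = ΣQ_DR · Δt = 334.0 × 1800 = 6.01 × 10^5 m³.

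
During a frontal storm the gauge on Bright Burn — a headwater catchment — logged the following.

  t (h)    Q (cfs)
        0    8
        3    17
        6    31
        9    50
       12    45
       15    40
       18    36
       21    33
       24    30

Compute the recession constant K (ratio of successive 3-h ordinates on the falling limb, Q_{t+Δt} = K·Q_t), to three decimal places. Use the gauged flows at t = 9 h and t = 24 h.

K ≈ 0.903

Using the recession-limb readings at t = 9 h and t = 24 h: Q falls from 50 to 30 cfs over 5 intervals.
K = (Q₂/Q₁)^(1/5) = (30/50)^(1/5) = 0.903.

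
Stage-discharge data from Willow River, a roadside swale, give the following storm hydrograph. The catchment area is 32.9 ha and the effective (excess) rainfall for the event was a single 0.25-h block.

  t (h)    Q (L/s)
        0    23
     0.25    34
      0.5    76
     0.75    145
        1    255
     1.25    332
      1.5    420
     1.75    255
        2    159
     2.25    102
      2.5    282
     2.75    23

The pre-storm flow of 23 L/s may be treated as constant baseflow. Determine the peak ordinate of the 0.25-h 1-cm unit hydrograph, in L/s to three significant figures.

U_p ≈ 793 L/s

Direct runoff: 0.0, 11.0, 53.0, 122.0, 232.0, 309.0, 397.0, 232.0, 136.0, 79.0, 259.0, 0.0 L/s; ΣQ_DR = 1830 L/s, peak = 397.0 L/s.
Runoff depth d = ΣQ_DR·Δt / A = 1830 × 900 / (32.9 ha) = 5.006 mm.
The 1-cm UH is the DRH scaled by (10 mm)/d, so U_p = 397.0 × 10/5.006 = 793 L/s.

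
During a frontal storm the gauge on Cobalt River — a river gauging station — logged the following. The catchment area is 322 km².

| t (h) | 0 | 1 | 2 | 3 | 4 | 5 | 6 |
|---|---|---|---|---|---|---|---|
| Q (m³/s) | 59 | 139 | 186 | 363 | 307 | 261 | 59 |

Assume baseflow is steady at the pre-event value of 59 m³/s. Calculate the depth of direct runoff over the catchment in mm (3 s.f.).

Direct runoff: 0.0, 80.0, 127.0, 304.0, 248.0, 202.0, 0.0 m³/s; ΣQ_DR = 961.0 m³/s.
V = ΣQ_DR · Δt = 961.0 × 3600 s = 3.460 × 10^6 m³.
Over A = 322 km², depth = V / A = 10.7 mm.

d ≈ 10.7 mm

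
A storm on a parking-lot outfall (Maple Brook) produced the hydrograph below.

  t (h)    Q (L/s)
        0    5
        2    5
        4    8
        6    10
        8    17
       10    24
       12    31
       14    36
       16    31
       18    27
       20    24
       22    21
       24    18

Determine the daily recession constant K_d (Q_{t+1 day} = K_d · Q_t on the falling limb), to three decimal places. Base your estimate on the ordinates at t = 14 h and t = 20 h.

Between t = 14 h and t = 20 h the flow falls from 36 to 24 L/s over 3×2 h = 6 h.
Per-interval ratio K = (24/36)^(1/3) = 0.8736; K_d = K^(24/2) = 0.198.

K_d ≈ 0.198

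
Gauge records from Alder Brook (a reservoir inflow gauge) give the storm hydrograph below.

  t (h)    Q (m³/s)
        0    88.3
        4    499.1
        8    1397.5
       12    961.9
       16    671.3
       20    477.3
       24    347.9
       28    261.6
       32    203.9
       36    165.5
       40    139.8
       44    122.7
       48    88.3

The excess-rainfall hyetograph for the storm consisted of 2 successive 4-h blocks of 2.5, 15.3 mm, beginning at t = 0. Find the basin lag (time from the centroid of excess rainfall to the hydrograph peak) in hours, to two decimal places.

t_L ≈ 2.56 h

Centroid of excess rainfall: t_c = Σ P_i·t̄_i / ΣP_i = 5.4382 h (block centres at 2, 6 h).
Hydrograph peak occurs at t = 8 h, so basin lag t_L = 8 − 5.4382 = 2.56 h.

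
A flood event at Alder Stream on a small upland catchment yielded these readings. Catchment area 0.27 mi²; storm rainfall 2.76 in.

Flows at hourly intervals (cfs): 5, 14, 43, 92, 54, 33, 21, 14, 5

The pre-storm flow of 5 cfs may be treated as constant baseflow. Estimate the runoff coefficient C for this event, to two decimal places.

C ≈ 0.49

ΣQ_DR = 236.0 cfs; V = ΣQ_DR·Δt = 8.496 × 10^5 ft³.
Runoff depth d = V / A = 1.354 in.
C = d / P = 1.354 / 2.76 = 0.49.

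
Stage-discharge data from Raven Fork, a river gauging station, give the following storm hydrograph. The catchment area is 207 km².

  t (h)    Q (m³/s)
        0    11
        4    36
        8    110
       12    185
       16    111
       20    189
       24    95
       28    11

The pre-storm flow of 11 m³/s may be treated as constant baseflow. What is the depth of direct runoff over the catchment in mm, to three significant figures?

Direct runoff: 0.0, 25.0, 99.0, 174.0, 100.0, 178.0, 84.0, 0.0 m³/s; ΣQ_DR = 660.0 m³/s.
V = ΣQ_DR · Δt = 660.0 × 14400 s = 9.504 × 10^6 m³.
Over A = 207 km², depth = V / A = 45.9 mm.

d ≈ 45.9 mm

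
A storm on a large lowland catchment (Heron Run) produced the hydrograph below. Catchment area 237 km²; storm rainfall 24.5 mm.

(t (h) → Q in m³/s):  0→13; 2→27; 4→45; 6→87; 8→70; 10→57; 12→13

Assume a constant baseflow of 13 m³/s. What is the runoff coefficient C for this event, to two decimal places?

ΣQ_DR = 221.0 m³/s; V = ΣQ_DR·Δt = 1.591 × 10^6 m³.
Runoff depth d = V / A = 6.714 mm.
C = d / P = 6.714 / 24.5 = 0.27.

C ≈ 0.27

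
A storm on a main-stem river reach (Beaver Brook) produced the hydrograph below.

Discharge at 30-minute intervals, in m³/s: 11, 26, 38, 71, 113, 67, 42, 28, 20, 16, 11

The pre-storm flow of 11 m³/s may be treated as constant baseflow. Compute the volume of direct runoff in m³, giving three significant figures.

V ≈ 5.80 × 10^5 m³

Direct-runoff ordinates (Q − Q_b): 0.0, 15.0, 27.0, 60.0, 102.0, 56.0, 31.0, 17.0, 9.0, 5.0, 0.0 m³/s.
ΣQ_DR = 322.0 m³/s.
With Δt = 0.5 h = 1800 s, V = ΣQ_DR · Δt = 322.0 × 1800 = 5.80 × 10^5 m³.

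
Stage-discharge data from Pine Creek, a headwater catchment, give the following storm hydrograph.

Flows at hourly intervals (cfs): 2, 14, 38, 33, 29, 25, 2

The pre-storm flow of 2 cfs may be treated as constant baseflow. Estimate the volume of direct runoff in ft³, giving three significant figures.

V ≈ 4.64 × 10^5 ft³

Direct-runoff ordinates (Q − Q_b): 0.0, 12.0, 36.0, 31.0, 27.0, 23.0, 0.0 cfs.
ΣQ_DR = 129.0 cfs.
With Δt = 1 h = 3600 s, V = ΣQ_DR · Δt = 129.0 × 3600 = 4.64 × 10^5 ft³.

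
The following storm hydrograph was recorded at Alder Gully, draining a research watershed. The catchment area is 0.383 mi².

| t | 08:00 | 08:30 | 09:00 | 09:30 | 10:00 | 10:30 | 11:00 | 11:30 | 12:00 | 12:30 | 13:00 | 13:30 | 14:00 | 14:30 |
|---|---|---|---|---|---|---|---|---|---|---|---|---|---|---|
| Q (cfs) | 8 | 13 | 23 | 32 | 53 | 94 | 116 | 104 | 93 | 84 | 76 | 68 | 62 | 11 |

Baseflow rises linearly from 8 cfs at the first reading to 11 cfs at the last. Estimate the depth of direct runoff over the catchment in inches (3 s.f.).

d ≈ 1.42 in

Direct runoff: 0.00, 4.77, 14.54, 23.31, 44.08, 84.85, 106.62, 94.38, 83.15, 73.92, 65.69, 57.46, 51.23, 0.00 cfs; ΣQ_DR = 704.0 cfs.
V = ΣQ_DR · Δt = 704.0 × 1800 s = 1.267 × 10^6 ft³.
Over A = 0.383 mi², depth = V / A = 1.42 in.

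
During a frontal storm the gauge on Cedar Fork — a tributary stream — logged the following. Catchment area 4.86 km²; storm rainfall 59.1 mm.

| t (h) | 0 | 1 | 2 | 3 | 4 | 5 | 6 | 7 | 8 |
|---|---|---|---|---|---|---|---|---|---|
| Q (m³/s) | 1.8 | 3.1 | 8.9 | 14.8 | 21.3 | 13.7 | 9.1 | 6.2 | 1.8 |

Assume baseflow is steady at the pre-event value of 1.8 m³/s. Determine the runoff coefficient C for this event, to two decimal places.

C ≈ 0.81

ΣQ_DR = 64.50 m³/s; V = ΣQ_DR·Δt = 2.322 × 10^5 m³.
Runoff depth d = V / A = 47.78 mm.
C = d / P = 47.78 / 59.1 = 0.81.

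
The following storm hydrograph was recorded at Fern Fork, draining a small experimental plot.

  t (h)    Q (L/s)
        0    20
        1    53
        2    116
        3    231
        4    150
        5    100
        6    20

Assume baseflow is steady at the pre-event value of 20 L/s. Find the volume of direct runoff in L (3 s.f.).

Direct-runoff ordinates (Q − Q_b): 0.0, 33.0, 96.0, 211.0, 130.0, 80.0, 0.0 L/s.
ΣQ_DR = 550.0 L/s.
With Δt = 1 h = 3600 s, V = ΣQ_DR · Δt = 550.0 × 3600 = 1.98 × 10^6 L.

V ≈ 1.98 × 10^6 L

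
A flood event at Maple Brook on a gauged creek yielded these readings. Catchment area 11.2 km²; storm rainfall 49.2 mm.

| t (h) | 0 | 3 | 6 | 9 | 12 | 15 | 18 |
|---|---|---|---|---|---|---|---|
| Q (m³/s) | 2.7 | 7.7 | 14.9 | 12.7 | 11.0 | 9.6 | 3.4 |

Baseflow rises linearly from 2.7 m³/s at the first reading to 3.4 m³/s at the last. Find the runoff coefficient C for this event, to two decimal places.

C ≈ 0.80

ΣQ_DR = 40.65 m³/s; V = ΣQ_DR·Δt = 4.390 × 10^5 m³.
Runoff depth d = V / A = 39.20 mm.
C = d / P = 39.20 / 49.2 = 0.80.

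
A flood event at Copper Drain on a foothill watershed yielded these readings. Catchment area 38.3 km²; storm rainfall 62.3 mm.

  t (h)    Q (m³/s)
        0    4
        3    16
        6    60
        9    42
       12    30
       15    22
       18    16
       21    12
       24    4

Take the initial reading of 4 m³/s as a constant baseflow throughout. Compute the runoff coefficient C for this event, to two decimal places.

C ≈ 0.77

ΣQ_DR = 170.0 m³/s; V = ΣQ_DR·Δt = 1.836 × 10^6 m³.
Runoff depth d = V / A = 47.94 mm.
C = d / P = 47.94 / 62.3 = 0.77.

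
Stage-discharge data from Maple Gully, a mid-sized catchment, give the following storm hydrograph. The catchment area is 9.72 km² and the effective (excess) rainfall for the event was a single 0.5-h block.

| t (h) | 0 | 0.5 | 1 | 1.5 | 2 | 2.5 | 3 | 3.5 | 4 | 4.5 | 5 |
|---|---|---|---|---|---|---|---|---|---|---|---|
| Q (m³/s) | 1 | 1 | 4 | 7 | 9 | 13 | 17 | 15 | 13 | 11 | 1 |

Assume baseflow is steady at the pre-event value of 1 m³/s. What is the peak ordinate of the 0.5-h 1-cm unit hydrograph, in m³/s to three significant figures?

U_p ≈ 10.7 m³/s

Direct runoff: 0.0, 0.0, 3.0, 6.0, 8.0, 12.0, 16.0, 14.0, 12.0, 10.0, 0.0 m³/s; ΣQ_DR = 81.00 m³/s, peak = 16.0 m³/s.
Runoff depth d = ΣQ_DR·Δt / A = 81.00 × 1800 / (9.72 km²) = 15.00 mm.
The 1-cm UH is the DRH scaled by (10 mm)/d, so U_p = 16.0 × 10/15.00 = 10.7 m³/s.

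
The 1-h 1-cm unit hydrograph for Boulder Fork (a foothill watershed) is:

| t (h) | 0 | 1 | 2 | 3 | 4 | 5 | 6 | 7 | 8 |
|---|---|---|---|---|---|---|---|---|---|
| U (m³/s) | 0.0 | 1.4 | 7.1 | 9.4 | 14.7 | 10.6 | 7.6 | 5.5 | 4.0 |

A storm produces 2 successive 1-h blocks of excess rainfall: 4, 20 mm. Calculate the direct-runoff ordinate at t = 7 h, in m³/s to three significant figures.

By discrete convolution, Q_j = Σ (P_i / 10 mm) · U_{j−i}.
At t = 7 h (j=7): Q = (4/10)·5.5 + (20/10)·7.6 = 17.4 m³/s.

Q ≈ 17.4 m³/s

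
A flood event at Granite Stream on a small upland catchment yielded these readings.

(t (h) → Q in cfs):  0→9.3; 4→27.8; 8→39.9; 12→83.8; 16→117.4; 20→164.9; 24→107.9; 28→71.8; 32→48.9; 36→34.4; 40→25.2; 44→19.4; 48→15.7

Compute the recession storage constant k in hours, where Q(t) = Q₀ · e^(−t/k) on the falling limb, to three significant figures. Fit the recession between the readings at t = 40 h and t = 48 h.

On the falling limb, Q drops from 25.2 to 15.7 cfs between t = 40 h and t = 48 h (Δt = 8 h).
k = −Δt / ln(Q₂/Q₁) = −8 / ln(15.7/25.2) = 16.9 h.

k ≈ 16.9 h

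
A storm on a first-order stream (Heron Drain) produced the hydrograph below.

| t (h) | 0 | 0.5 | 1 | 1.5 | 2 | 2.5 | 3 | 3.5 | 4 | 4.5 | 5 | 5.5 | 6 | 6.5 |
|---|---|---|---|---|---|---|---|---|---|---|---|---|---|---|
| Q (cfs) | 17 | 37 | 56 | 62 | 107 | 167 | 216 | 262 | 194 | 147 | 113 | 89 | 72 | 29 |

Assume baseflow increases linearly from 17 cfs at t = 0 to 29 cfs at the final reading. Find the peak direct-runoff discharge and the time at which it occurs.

Q_p = 238.54 cfs at t = 3.5 h

Subtracting baseflow gives direct-runoff ordinates: 0.00, 19.08, 37.15, 42.23, 86.31, 145.38, 193.46, 238.54, 169.62, 121.69, 86.77, 61.85, 43.92, 0.00 cfs.
The maximum is 238.54 cfs, occurring at the reading for t = 3.5 h.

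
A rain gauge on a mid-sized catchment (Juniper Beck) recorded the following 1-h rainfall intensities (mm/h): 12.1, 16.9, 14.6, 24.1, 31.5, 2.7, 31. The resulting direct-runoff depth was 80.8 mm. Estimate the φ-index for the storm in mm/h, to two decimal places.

φ ≈ 8.23 mm/h

Only the 6 blocks with intensity above φ contribute runoff: 12.1, 16.9, 14.6, 24.1, 31.5, 31 mm/h.
Σ(I−φ)·Δt = d  ⇒  (12.1+16.9+14.6+24.1+31.5+31 − 6φ)·1 = 80.8
φ = (130.2 − 80.8/1) / 6 = 8.23 mm/h.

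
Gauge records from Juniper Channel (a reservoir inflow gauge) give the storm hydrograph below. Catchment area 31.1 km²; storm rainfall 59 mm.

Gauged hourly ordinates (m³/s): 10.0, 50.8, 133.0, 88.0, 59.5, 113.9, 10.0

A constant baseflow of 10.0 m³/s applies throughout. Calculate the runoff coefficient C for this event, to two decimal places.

C ≈ 0.78

ΣQ_DR = 395.2 m³/s; V = ΣQ_DR·Δt = 1.423 × 10^6 m³.
Runoff depth d = V / A = 45.75 mm.
C = d / P = 45.75 / 59 = 0.78.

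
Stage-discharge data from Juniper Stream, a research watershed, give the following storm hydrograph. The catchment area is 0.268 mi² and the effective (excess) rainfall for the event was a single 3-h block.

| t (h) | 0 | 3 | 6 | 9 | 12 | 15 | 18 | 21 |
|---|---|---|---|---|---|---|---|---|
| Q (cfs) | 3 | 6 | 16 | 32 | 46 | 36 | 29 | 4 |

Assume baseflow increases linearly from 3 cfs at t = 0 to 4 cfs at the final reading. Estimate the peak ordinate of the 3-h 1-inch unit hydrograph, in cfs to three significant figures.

U_p ≈ 17.0 cfs

Direct runoff: 0.00, 2.86, 12.71, 28.57, 42.43, 32.29, 25.14, 0.00 cfs; ΣQ_DR = 144.0 cfs, peak = 42.43 cfs.
Runoff depth d = ΣQ_DR·Δt / A = 144.0 × 10800 / (0.268 mi²) = 2.498 in.
The 1-inch UH is the DRH scaled by (1 in)/d, so U_p = 42.43 × 1/2.498 = 17.0 cfs.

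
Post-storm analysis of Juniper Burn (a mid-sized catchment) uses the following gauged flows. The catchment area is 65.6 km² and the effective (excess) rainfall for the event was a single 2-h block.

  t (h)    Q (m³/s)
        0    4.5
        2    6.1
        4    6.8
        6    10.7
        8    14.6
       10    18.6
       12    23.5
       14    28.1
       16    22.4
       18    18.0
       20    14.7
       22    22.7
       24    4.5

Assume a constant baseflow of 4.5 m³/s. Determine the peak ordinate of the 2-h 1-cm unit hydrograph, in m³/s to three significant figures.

Direct runoff: 0.0, 1.6, 2.3, 6.2, 10.1, 14.1, 19.0, 23.6, 17.9, 13.5, 10.2, 18.2, 0.0 m³/s; ΣQ_DR = 136.7 m³/s, peak = 23.6 m³/s.
Runoff depth d = ΣQ_DR·Δt / A = 136.7 × 7200 / (65.6 km²) = 15.00 mm.
The 1-cm UH is the DRH scaled by (10 mm)/d, so U_p = 23.6 × 10/15.00 = 15.7 m³/s.

U_p ≈ 15.7 m³/s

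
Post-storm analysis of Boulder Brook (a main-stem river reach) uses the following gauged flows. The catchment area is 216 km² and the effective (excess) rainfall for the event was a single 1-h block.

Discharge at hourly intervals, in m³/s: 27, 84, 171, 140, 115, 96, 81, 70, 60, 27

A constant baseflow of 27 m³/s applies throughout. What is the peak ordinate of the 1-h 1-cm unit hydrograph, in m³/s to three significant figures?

U_p ≈ 144 m³/s

Direct runoff: 0.0, 57.0, 144.0, 113.0, 88.0, 69.0, 54.0, 43.0, 33.0, 0.0 m³/s; ΣQ_DR = 601.0 m³/s, peak = 144.0 m³/s.
Runoff depth d = ΣQ_DR·Δt / A = 601.0 × 3600 / (216 km²) = 10.02 mm.
The 1-cm UH is the DRH scaled by (10 mm)/d, so U_p = 144.0 × 10/10.02 = 144 m³/s.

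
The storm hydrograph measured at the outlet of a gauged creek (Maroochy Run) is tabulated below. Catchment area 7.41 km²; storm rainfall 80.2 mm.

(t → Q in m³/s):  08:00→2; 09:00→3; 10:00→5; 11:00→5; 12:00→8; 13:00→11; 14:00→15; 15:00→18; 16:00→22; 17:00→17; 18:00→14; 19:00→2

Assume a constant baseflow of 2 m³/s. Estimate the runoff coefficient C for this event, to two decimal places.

ΣQ_DR = 98.00 m³/s; V = ΣQ_DR·Δt = 3.528 × 10^5 m³.
Runoff depth d = V / A = 47.61 mm.
C = d / P = 47.61 / 80.2 = 0.59.

C ≈ 0.59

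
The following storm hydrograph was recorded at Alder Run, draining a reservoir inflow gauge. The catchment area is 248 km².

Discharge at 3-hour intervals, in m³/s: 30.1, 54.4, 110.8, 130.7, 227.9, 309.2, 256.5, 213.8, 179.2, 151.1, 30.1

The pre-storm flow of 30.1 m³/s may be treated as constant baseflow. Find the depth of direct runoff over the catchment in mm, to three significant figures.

d ≈ 59.3 mm

Direct runoff: 0.0, 24.3, 80.7, 100.6, 197.8, 279.1, 226.4, 183.7, 149.1, 121.0, 0.0 m³/s; ΣQ_DR = 1363 m³/s.
V = ΣQ_DR · Δt = 1363 × 10800 s = 1.472 × 10^7 m³.
Over A = 248 km², depth = V / A = 59.3 mm.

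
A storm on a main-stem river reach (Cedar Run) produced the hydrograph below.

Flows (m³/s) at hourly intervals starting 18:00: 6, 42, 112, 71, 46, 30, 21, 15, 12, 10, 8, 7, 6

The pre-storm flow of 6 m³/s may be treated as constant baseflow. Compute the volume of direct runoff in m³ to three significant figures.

V ≈ 1.11 × 10^6 m³

Direct-runoff ordinates (Q − Q_b): 0.0, 36.0, 106.0, 65.0, 40.0, 24.0, 15.0, 9.0, 6.0, 4.0, 2.0, 1.0, 0.0 m³/s.
ΣQ_DR = 308.0 m³/s.
With Δt = 1 h = 3600 s, V = ΣQ_DR · Δt = 308.0 × 3600 = 1.11 × 10^6 m³.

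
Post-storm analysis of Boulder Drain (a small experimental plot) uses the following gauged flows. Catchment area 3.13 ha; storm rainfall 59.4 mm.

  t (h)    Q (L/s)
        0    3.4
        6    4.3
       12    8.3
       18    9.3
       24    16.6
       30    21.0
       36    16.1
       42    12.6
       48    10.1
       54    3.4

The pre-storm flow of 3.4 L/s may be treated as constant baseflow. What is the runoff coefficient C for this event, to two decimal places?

C ≈ 0.83

ΣQ_DR = 71.10 L/s; V = ΣQ_DR·Δt = 1.536 × 10^6 L.
Runoff depth d = V / A = 49.07 mm.
C = d / P = 49.07 / 59.4 = 0.83.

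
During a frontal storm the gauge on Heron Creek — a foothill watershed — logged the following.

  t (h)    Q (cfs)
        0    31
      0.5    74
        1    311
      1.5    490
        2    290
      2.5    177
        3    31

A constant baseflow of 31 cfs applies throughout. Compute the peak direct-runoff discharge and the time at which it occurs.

Subtracting baseflow gives direct-runoff ordinates: 0.0, 43.0, 280.0, 459.0, 259.0, 146.0, 0.0 cfs.
The maximum is 459.0 cfs, occurring at the reading for t = 1.5 h.

Q_p = 459.0 cfs at t = 1.5 h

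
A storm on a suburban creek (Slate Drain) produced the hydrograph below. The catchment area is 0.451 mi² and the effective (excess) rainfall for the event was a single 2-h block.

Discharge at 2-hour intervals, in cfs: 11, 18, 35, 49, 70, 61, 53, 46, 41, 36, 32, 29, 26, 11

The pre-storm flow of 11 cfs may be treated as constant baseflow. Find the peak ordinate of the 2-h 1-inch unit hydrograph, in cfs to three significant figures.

Direct runoff: 0.0, 7.0, 24.0, 38.0, 59.0, 50.0, 42.0, 35.0, 30.0, 25.0, 21.0, 18.0, 15.0, 0.0 cfs; ΣQ_DR = 364.0 cfs, peak = 59.0 cfs.
Runoff depth d = ΣQ_DR·Δt / A = 364.0 × 7200 / (0.451 mi²) = 2.501 in.
The 1-inch UH is the DRH scaled by (1 in)/d, so U_p = 59.0 × 1/2.501 = 23.6 cfs.

U_p ≈ 23.6 cfs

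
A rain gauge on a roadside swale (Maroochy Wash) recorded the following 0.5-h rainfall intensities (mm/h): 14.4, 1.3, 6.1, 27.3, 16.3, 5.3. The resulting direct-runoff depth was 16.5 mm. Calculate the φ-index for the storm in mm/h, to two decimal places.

Only the 3 blocks with intensity above φ contribute runoff: 14.4, 27.3, 16.3 mm/h.
Σ(I−φ)·Δt = d  ⇒  (14.4+27.3+16.3 − 3φ)·0.5 = 16.5
φ = (58.00 − 16.5/0.5) / 3 = 8.33 mm/h.

φ ≈ 8.33 mm/h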